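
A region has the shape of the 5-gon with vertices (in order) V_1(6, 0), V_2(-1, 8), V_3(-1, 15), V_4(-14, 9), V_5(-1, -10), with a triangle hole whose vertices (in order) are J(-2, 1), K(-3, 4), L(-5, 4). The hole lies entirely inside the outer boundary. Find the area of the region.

222.5

Outer boundary:
Apply Gauss's area formula: 2A = Σ (x_i·y_{i+1} − x_{i+1}·y_i), indices taken mod 5.
V_1→V_2: (6)(8) − (-1)(0) = 48
V_2→V_3: (-1)(15) − (-1)(8) = -7
V_3→V_4: (-1)(9) − (-14)(15) = 201
V_4→V_5: (-14)(-10) − (-1)(9) = 149
V_5→V_1: (-1)(0) − (6)(-10) = 60
Σ = 451
Area = |Σ|/2 = 225.5.
Hole:
Cross-terms: -5, 8, 3  ⇒  Σ = 6
Area = |Σ|/2 = 3.
Net area = 225.5 − 3 = 222.5.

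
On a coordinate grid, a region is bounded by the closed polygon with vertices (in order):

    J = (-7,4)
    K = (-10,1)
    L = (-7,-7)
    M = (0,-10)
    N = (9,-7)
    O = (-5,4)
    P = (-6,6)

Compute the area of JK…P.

Apply Gauss's area formula: 2A = Σ (x_i·y_{i+1} − x_{i+1}·y_i), indices taken mod 7.
Cross-terms: 33, 77, 70, 90, 1, -6, 18  ⇒  Σ = 283
Area = |Σ|/2 = 141.5.

141.5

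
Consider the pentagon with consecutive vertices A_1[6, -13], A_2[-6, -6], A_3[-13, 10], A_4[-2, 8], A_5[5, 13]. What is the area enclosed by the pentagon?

272.5

Cross-terms: -114, -138, -84, -66, -143  ⇒  Σ = -545
Area = |Σ|/2 = 272.5.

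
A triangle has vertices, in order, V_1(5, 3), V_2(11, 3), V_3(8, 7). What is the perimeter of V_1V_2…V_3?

|V_1V_2| = √((6)² + (0)²) = √36 = 6
|V_2V_3| = √((-3)² + (4)²) = √25 = 5
|V_3V_1| = √((-3)² + (-4)²) = √25 = 5
Perimeter = 6 + 5 + 5 = 16.

16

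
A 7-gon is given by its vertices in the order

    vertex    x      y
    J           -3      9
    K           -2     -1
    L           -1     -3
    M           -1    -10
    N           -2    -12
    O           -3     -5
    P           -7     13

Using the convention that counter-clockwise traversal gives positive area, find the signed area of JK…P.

Σ = (21) + (5) + (7) + (-8) + (-26) + (-74) + (-24) = -99
Signed area = Σ/2 = -49.5 (negative ⇒ clockwise traversal).

-49.5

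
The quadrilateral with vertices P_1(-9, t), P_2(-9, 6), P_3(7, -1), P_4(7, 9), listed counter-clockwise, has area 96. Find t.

The doubled signed area Σ (x_i y_{i+1} − x_{i+1} y_i) is linear in t.
With t=0 it equals 64; the coefficient of t is 16 (from the two edges through P_1).
So 16·t + 64 = 2·96 = 192 ⇒ t = 8.

8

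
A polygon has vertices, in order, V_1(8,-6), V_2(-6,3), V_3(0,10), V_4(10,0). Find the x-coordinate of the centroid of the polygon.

Apply Gauss's area formula. First the cross-terms c_i = x_i·y_{i+1} − x_{i+1}·y_i:
  -12, -60, -100, -60  ⇒  2A = -232, A = -116.
Then Σ (x_i + x_{i+1})·c_i = -1744, so x̄ = -1744 / (6·(-116)) = 218/87.

218/87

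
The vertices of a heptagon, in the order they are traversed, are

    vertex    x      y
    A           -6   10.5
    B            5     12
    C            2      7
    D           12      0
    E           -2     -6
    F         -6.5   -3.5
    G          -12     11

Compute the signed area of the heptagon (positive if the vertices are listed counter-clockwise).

Cross-terms: -124.5, 11, -84, -72, -32, -113.5, -60  ⇒  Σ = -475
Signed area = Σ/2 = -237.5 (negative ⇒ clockwise traversal).

-237.5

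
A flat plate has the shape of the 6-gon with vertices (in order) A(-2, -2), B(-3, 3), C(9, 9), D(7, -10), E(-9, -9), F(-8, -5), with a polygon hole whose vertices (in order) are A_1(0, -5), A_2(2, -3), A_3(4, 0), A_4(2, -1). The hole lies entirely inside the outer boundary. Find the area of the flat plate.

192.5

Outer boundary:
Apply the shoelace (surveyor's) formula: 2A = Σ (x_i·y_{i+1} − x_{i+1}·y_i), indices taken mod 6.
Σ = (-12) + (-54) + (-153) + (-153) + (-27) + (6) = -393
Area = |Σ|/2 = 196.5.
Hole:
Σ = (10) + (12) + (-4) + (-10) = 8
Area = |Σ|/2 = 4.
Net area = 196.5 − 4 = 192.5.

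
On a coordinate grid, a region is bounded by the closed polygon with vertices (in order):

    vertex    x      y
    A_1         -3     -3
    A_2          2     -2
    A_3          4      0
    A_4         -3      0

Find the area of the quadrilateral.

Apply Gauss's area formula: 2A = Σ (x_i·y_{i+1} − x_{i+1}·y_i), indices taken mod 4.
Σ = (12) + (8) + (0) + (9) = 29
Area = |Σ|/2 = 14.5.

14.5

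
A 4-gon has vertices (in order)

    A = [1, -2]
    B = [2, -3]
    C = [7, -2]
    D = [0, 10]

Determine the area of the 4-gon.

39

Σ = (1) + (17) + (70) + (-10) = 78
Area = |Σ|/2 = 39.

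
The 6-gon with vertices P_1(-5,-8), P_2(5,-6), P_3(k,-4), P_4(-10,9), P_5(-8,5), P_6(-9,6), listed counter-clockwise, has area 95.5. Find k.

4

The doubled signed area Σ (x_i y_{i+1} − x_{i+1} y_i) is linear in k.
With k=0 it equals 131; the coefficient of k is 15 (from the two edges through P_3).
So 15·k + 131 = 2·95.5 = 191 ⇒ k = 4.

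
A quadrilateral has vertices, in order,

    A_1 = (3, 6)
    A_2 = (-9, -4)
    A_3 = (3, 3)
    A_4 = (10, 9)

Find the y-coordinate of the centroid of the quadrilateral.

62/19

Apply the shoelace formula. First the cross-terms c_i = x_i·y_{i+1} − x_{i+1}·y_i:
  42, -15, -3, 33  ⇒  2A = 57, A = 28.5.
Then Σ (y_i + y_{i+1})·c_i = 558, so ȳ = 558 / (6·28.5) = 62/19.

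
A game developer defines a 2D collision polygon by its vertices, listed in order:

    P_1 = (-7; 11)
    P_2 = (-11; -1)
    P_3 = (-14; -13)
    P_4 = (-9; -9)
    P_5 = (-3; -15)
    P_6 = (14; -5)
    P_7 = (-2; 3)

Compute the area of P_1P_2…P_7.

Σ = (128) + (129) + (9) + (108) + (225) + (32) + (-1) = 630
Area = |Σ|/2 = 315.

315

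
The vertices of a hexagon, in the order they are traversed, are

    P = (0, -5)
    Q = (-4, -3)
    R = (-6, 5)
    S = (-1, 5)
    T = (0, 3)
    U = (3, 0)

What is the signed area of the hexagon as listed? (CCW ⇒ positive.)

-55

Apply the shoelace formula: 2A = Σ (x_i·y_{i+1} − x_{i+1}·y_i), indices taken mod 6.
Σ = (-20) + (-38) + (-25) + (-3) + (-9) + (-15) = -110
Signed area = Σ/2 = -55 (negative ⇒ clockwise traversal).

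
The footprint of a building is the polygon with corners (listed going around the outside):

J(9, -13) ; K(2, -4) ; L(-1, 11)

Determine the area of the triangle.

Apply the shoelace formula: 2A = Σ (x_i·y_{i+1} − x_{i+1}·y_i), indices taken mod 3.
Σ = (-10) + (18) + (-86) = -78
Area = |Σ|/2 = 39.

39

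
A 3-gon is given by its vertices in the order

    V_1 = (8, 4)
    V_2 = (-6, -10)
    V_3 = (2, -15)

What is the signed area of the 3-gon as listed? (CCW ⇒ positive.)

91

Σ = (-56) + (110) + (128) = 182
Signed area = Σ/2 = 91 (positive ⇒ counter-clockwise traversal).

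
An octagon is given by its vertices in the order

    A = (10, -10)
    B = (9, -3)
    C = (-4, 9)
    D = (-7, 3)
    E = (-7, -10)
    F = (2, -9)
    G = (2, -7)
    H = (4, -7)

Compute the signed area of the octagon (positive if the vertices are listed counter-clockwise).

Apply the surveyor's formula: 2A = Σ (x_i·y_{i+1} − x_{i+1}·y_i), indices taken mod 8.
Σ = (60) + (69) + (51) + (91) + (83) + (4) + (14) + (30) = 402
Signed area = Σ/2 = 201 (positive ⇒ counter-clockwise traversal).

201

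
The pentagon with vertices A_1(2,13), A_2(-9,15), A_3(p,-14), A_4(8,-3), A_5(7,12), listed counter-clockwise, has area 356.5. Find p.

The doubled signed area Σ (x_i y_{i+1} − x_{i+1} y_i) is linear in p.
With p=0 it equals 569; the coefficient of p is -18 (from the two edges through A_3).
So -18·p + 569 = 2·356.5 = 713 ⇒ p = -8.

-8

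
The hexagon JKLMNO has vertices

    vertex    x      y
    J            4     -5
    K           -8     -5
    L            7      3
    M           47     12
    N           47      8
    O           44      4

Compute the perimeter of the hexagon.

|JK| = √((-12)² + (0)²) = √144 = 12
|KL| = √((15)² + (8)²) = √289 = 17
|LM| = √((40)² + (9)²) = √1681 = 41
|MN| = √((0)² + (-4)²) = √16 = 4
|NO| = √((-3)² + (-4)²) = √25 = 5
|OJ| = √((-40)² + (-9)²) = √1681 = 41
Perimeter = 12 + 17 + 41 + 4 + 5 + 41 = 120.

120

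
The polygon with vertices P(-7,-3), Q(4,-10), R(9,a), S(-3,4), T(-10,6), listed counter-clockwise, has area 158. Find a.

The doubled signed area Σ (x_i y_{i+1} − x_{i+1} y_i) is linear in a.
With a=0 it equals 302; the coefficient of a is 7 (from the two edges through R).
So 7·a + 302 = 2·158 = 316 ⇒ a = 2.

2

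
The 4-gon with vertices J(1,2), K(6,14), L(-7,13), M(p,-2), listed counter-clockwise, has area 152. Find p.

-10

Write out the shoelace sum; only the two edges meeting at M involve p:
2·Area = [((-7)·(-2) − p·13) + (p·2 − 1·(-2))] + 178
       = -11·p + 194 = 304
⇒ p = -10.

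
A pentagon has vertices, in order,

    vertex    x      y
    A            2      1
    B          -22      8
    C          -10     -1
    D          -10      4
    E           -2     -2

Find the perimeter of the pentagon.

|AB| = √((-24)² + (7)²) = √625 = 25
|BC| = √((12)² + (-9)²) = √225 = 15
|CD| = √((0)² + (5)²) = √25 = 5
|DE| = √((8)² + (-6)²) = √100 = 10
|EA| = √((4)² + (3)²) = √25 = 5
Perimeter = 25 + 15 + 5 + 10 + 5 = 60.

60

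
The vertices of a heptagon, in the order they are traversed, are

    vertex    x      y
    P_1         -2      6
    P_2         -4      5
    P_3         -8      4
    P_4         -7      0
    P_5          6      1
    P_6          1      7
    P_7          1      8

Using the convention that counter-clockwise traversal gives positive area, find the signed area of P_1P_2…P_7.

61.5

P_1→P_2: (-2)(5) − (-4)(6) = 14
P_2→P_3: (-4)(4) − (-8)(5) = 24
P_3→P_4: (-8)(0) − (-7)(4) = 28
P_4→P_5: (-7)(1) − (6)(0) = -7
P_5→P_6: (6)(7) − (1)(1) = 41
P_6→P_7: (1)(8) − (1)(7) = 1
P_7→P_1: (1)(6) − (-2)(8) = 22
Σ = 123
Signed area = Σ/2 = 61.5 (positive ⇒ counter-clockwise traversal).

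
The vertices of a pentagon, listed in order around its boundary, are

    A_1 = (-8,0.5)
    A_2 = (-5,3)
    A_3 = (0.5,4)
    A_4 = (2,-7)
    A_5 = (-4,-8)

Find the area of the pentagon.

82.25

Σ = (-21.5) + (-21.5) + (-11.5) + (-44) + (-66) = -164.5
Area = |Σ|/2 = 82.25.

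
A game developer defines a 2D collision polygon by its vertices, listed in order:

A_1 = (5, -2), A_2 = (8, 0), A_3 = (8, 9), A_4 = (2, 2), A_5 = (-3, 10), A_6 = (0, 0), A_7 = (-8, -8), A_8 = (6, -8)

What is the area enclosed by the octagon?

126

Apply the shoelace (surveyor's) formula: 2A = Σ (x_i·y_{i+1} − x_{i+1}·y_i), indices taken mod 8.
Cross-terms: 16, 72, -2, 26, 0, 0, 112, 28  ⇒  Σ = 252
Area = |Σ|/2 = 126.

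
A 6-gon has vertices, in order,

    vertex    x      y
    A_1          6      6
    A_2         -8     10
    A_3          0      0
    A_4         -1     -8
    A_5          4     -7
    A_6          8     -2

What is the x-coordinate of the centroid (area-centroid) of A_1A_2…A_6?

439/255

Apply the surveyor's formula. First the cross-terms c_i = x_i·y_{i+1} − x_{i+1}·y_i:
  108, 0, 0, 39, 48, 60  ⇒  2A = 255, A = 127.5.
Then Σ (x_i + x_{i+1})·c_i = 1317, so x̄ = 1317 / (6·127.5) = 439/255.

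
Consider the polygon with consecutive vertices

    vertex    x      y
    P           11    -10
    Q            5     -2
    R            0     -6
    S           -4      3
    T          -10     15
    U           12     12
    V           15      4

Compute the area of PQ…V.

341

Cross-terms: 28, -30, -24, -30, -300, -132, -194  ⇒  Σ = -682
Area = |Σ|/2 = 341.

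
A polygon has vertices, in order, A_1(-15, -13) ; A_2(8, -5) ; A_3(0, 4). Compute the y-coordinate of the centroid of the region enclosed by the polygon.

-14/3

Apply the shoelace (surveyor's) formula. First the cross-terms c_i = x_i·y_{i+1} − x_{i+1}·y_i:
  179, 32, 60  ⇒  2A = 271, A = 135.5.
Then Σ (y_i + y_{i+1})·c_i = -3794, so ȳ = -3794 / (6·135.5) = -14/3.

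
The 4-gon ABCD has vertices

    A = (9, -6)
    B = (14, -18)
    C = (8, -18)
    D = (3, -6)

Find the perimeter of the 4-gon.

|AB| = √((5)² + (-12)²) = √169 = 13
|BC| = √((-6)² + (0)²) = √36 = 6
|CD| = √((-5)² + (12)²) = √169 = 13
|DA| = √((6)² + (0)²) = √36 = 6
Perimeter = 13 + 6 + 13 + 6 = 38.

38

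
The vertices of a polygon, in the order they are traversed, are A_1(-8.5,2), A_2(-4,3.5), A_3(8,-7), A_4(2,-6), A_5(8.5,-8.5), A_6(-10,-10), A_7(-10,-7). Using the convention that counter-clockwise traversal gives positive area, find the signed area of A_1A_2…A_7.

Apply the shoelace formula: 2A = Σ (x_i·y_{i+1} − x_{i+1}·y_i), indices taken mod 7.
A_1→A_2: (-8.5)(3.5) − (-4)(2) = -21.75
A_2→A_3: (-4)(-7) − (8)(3.5) = 0
A_3→A_4: (8)(-6) − (2)(-7) = -34
A_4→A_5: (2)(-8.5) − (8.5)(-6) = 34
A_5→A_6: (8.5)(-10) − (-10)(-8.5) = -170
A_6→A_7: (-10)(-7) − (-10)(-10) = -30
A_7→A_1: (-10)(2) − (-8.5)(-7) = -79.5
Σ = -301.25
Signed area = Σ/2 = -150.625 (negative ⇒ clockwise traversal).

-150.625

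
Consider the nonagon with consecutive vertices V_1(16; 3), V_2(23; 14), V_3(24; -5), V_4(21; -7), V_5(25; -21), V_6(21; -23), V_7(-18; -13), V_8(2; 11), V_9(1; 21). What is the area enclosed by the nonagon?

Apply the surveyor's formula: 2A = Σ (x_i·y_{i+1} − x_{i+1}·y_i), indices taken mod 9.
V_1→V_2: (16)(14) − (23)(3) = 155
V_2→V_3: (23)(-5) − (24)(14) = -451
V_3→V_4: (24)(-7) − (21)(-5) = -63
V_4→V_5: (21)(-21) − (25)(-7) = -266
V_5→V_6: (25)(-23) − (21)(-21) = -134
V_6→V_7: (21)(-13) − (-18)(-23) = -687
V_7→V_8: (-18)(11) − (2)(-13) = -172
V_8→V_9: (2)(21) − (1)(11) = 31
V_9→V_1: (1)(3) − (16)(21) = -333
Σ = -1920
Area = |Σ|/2 = 960.

960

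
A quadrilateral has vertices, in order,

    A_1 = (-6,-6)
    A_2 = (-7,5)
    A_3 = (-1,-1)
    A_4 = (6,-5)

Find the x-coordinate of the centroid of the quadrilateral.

Apply Gauss's area formula. First the cross-terms c_i = x_i·y_{i+1} − x_{i+1}·y_i:
  -72, 12, 11, -66  ⇒  2A = -115, A = -57.5.
Then Σ (x_i + x_{i+1})·c_i = 895, so x̄ = 895 / (6·(-57.5)) = -179/69.

-179/69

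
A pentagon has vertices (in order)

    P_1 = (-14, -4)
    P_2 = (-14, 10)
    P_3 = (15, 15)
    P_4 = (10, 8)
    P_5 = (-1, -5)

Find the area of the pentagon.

347

Apply the shoelace formula: 2A = Σ (x_i·y_{i+1} − x_{i+1}·y_i), indices taken mod 5.
Cross-terms: -196, -360, -30, -42, -66  ⇒  Σ = -694
Area = |Σ|/2 = 347.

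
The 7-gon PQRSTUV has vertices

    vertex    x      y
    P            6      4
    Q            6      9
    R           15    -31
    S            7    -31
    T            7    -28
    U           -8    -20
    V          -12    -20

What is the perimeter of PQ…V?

|PQ| = √((0)² + (5)²) = √25 = 5
|QR| = √((9)² + (-40)²) = √1681 = 41
|RS| = √((-8)² + (0)²) = √64 = 8
|ST| = √((0)² + (3)²) = √9 = 3
|TU| = √((-15)² + (8)²) = √289 = 17
|UV| = √((-4)² + (0)²) = √16 = 4
|VP| = √((18)² + (24)²) = √900 = 30
Perimeter = 5 + 41 + 8 + 3 + 17 + 4 + 30 = 108.

108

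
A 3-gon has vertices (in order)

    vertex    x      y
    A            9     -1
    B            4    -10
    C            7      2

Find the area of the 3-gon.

Σ = (-86) + (78) + (-25) = -33
Area = |Σ|/2 = 16.5.

16.5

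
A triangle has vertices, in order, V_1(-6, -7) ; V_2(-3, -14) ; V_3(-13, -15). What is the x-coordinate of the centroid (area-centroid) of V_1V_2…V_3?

-22/3

Apply the shoelace formula. First the cross-terms c_i = x_i·y_{i+1} − x_{i+1}·y_i:
  63, -137, 1  ⇒  2A = -73, A = -36.5.
Then Σ (x_i + x_{i+1})·c_i = 1606, so x̄ = 1606 / (6·(-36.5)) = -22/3.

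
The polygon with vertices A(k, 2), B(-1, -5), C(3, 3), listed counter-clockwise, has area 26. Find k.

-4

Write out the shoelace sum; only the two edges meeting at A involve k:
2·Area = [(3·2 − k·3) + (k·(-5) − (-1)·2)] + 12
       = -8·k + 20 = 52
⇒ k = -4.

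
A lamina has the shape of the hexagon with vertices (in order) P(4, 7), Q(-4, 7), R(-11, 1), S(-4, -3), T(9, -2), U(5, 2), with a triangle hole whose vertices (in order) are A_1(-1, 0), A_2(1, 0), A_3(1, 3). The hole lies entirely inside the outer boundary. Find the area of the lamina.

Outer boundary:
Apply Gauss's area formula: 2A = Σ (x_i·y_{i+1} − x_{i+1}·y_i), indices taken mod 6.
Cross-terms: 56, 73, 37, 35, 28, 27  ⇒  Σ = 256
Area = |Σ|/2 = 128.
Hole:
Apply the shoelace (surveyor's) formula: 2A = Σ (x_i·y_{i+1} − x_{i+1}·y_i), indices taken mod 3.
Σ = (0) + (3) + (3) = 6
Area = |Σ|/2 = 3.
Net area = 128 − 3 = 125.

125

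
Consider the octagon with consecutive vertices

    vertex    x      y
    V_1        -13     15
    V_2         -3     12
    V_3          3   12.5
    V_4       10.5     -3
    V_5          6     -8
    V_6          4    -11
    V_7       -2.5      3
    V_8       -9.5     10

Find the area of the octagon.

224.625

Apply the shoelace formula: 2A = Σ (x_i·y_{i+1} − x_{i+1}·y_i), indices taken mod 8.
V_1→V_2: (-13)(12) − (-3)(15) = -111
V_2→V_3: (-3)(12.5) − (3)(12) = -73.5
V_3→V_4: (3)(-3) − (10.5)(12.5) = -140.25
V_4→V_5: (10.5)(-8) − (6)(-3) = -66
V_5→V_6: (6)(-11) − (4)(-8) = -34
V_6→V_7: (4)(3) − (-2.5)(-11) = -15.5
V_7→V_8: (-2.5)(10) − (-9.5)(3) = 3.5
V_8→V_1: (-9.5)(15) − (-13)(10) = -12.5
Σ = -449.25
Area = |Σ|/2 = 224.625.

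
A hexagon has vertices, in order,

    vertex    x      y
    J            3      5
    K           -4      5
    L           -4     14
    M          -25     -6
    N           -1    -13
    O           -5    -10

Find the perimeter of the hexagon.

92

|JK| = √((-7)² + (0)²) = √49 = 7
|KL| = √((0)² + (9)²) = √81 = 9
|LM| = √((-21)² + (-20)²) = √841 = 29
|MN| = √((24)² + (-7)²) = √625 = 25
|NO| = √((-4)² + (3)²) = √25 = 5
|OJ| = √((8)² + (15)²) = √289 = 17
Perimeter = 7 + 9 + 29 + 25 + 5 + 17 = 92.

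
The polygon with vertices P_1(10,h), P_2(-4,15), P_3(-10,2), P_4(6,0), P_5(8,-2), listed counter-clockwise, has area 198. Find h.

9

Write out the shoelace sum; only the two edges meeting at P_1 involve h:
2·Area = [(8·h − 10·(-2)) + (10·15 − (-4)·h)] + 118
       = 12·h + 288 = 396
⇒ h = 9.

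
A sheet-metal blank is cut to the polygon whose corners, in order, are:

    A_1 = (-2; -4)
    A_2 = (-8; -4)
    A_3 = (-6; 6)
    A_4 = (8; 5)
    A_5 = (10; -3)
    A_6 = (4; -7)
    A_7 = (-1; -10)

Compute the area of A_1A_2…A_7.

Apply the shoelace formula: 2A = Σ (x_i·y_{i+1} − x_{i+1}·y_i), indices taken mod 7.
Cross-terms: -24, -72, -78, -74, -58, -47, -16  ⇒  Σ = -369
Area = |Σ|/2 = 184.5.

184.5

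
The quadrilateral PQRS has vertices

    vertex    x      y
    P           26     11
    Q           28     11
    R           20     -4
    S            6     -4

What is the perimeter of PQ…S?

|PQ| = √((2)² + (0)²) = √4 = 2
|QR| = √((-8)² + (-15)²) = √289 = 17
|RS| = √((-14)² + (0)²) = √196 = 14
|SP| = √((20)² + (15)²) = √625 = 25
Perimeter = 2 + 17 + 14 + 25 = 58.

58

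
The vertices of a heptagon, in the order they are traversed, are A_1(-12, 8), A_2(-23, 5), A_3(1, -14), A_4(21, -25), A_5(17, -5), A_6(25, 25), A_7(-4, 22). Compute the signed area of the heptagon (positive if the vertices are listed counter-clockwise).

Apply the shoelace formula: 2A = Σ (x_i·y_{i+1} − x_{i+1}·y_i), indices taken mod 7.
Σ = (124) + (317) + (269) + (320) + (550) + (650) + (232) = 2462
Signed area = Σ/2 = 1231 (positive ⇒ counter-clockwise traversal).

1231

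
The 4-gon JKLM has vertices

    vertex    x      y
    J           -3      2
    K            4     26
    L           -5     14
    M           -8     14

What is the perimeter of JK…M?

56

|JK| = √((7)² + (24)²) = √625 = 25
|KL| = √((-9)² + (-12)²) = √225 = 15
|LM| = √((-3)² + (0)²) = √9 = 3
|MJ| = √((5)² + (-12)²) = √169 = 13
Perimeter = 25 + 15 + 3 + 13 = 56.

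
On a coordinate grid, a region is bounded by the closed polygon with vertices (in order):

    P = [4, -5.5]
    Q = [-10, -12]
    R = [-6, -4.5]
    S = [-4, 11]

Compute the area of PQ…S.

118

Apply Gauss's area formula: 2A = Σ (x_i·y_{i+1} − x_{i+1}·y_i), indices taken mod 4.
Σ = (-103) + (-27) + (-84) + (-22) = -236
Area = |Σ|/2 = 118.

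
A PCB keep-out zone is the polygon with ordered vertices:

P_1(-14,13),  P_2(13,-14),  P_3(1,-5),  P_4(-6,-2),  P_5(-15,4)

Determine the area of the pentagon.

124.5

P_1→P_2: (-14)(-14) − (13)(13) = 27
P_2→P_3: (13)(-5) − (1)(-14) = -51
P_3→P_4: (1)(-2) − (-6)(-5) = -32
P_4→P_5: (-6)(4) − (-15)(-2) = -54
P_5→P_1: (-15)(13) − (-14)(4) = -139
Σ = -249
Area = |Σ|/2 = 124.5.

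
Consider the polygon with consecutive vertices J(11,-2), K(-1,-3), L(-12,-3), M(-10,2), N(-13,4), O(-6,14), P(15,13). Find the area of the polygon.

377.5

Apply the shoelace formula: 2A = Σ (x_i·y_{i+1} − x_{i+1}·y_i), indices taken mod 7.
Cross-terms: -35, -33, -54, -14, -158, -288, -173  ⇒  Σ = -755
Area = |Σ|/2 = 377.5.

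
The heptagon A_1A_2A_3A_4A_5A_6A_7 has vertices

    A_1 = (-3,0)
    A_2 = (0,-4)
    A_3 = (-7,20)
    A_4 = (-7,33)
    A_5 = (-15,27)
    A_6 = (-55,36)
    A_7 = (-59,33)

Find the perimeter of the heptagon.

|A_1A_2| = √((3)² + (-4)²) = √25 = 5
|A_2A_3| = √((-7)² + (24)²) = √625 = 25
|A_3A_4| = √((0)² + (13)²) = √169 = 13
|A_4A_5| = √((-8)² + (-6)²) = √100 = 10
|A_5A_6| = √((-40)² + (9)²) = √1681 = 41
|A_6A_7| = √((-4)² + (-3)²) = √25 = 5
|A_7A_1| = √((56)² + (-33)²) = √4225 = 65
Perimeter = 5 + 25 + 13 + 10 + 41 + 5 + 65 = 164.

164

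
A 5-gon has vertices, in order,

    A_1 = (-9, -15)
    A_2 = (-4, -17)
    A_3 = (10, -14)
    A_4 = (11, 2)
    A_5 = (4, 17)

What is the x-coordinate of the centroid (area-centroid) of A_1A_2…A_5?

Apply the shoelace formula. First the cross-terms c_i = x_i·y_{i+1} − x_{i+1}·y_i:
  93, 226, 174, 179, 93  ⇒  2A = 765, A = 382.5.
Then Σ (x_i + x_{i+1})·c_i = 6021, so x̄ = 6021 / (6·382.5) = 223/85.

223/85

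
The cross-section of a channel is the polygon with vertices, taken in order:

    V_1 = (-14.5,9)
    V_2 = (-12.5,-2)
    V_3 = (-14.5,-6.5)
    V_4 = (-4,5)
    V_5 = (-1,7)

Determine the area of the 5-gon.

82.375

V_1→V_2: (-14.5)(-2) − (-12.5)(9) = 141.5
V_2→V_3: (-12.5)(-6.5) − (-14.5)(-2) = 52.25
V_3→V_4: (-14.5)(5) − (-4)(-6.5) = -98.5
V_4→V_5: (-4)(7) − (-1)(5) = -23
V_5→V_1: (-1)(9) − (-14.5)(7) = 92.5
Σ = 164.75
Area = |Σ|/2 = 82.375.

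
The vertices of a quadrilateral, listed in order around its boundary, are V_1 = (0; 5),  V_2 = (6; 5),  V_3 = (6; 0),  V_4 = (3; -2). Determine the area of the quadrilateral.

28.5

V_1→V_2: (0)(5) − (6)(5) = -30
V_2→V_3: (6)(0) − (6)(5) = -30
V_3→V_4: (6)(-2) − (3)(0) = -12
V_4→V_1: (3)(5) − (0)(-2) = 15
Σ = -57
Area = |Σ|/2 = 28.5.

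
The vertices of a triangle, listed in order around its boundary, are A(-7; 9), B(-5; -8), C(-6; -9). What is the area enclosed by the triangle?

9.5

Σ = (101) + (-3) + (-117) = -19
Area = |Σ|/2 = 9.5.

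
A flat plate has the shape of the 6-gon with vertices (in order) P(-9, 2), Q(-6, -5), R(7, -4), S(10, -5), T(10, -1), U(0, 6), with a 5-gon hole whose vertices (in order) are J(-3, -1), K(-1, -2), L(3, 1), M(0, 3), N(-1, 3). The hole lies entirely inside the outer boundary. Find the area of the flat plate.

121.5

Outer boundary:
Apply the shoelace formula: 2A = Σ (x_i·y_{i+1} − x_{i+1}·y_i), indices taken mod 6.
Σ = (57) + (59) + (5) + (40) + (60) + (54) = 275
Area = |Σ|/2 = 137.5.
Hole:
Apply the shoelace (surveyor's) formula: 2A = Σ (x_i·y_{i+1} − x_{i+1}·y_i), indices taken mod 5.
Σ = (5) + (5) + (9) + (3) + (10) = 32
Area = |Σ|/2 = 16.
Net area = 137.5 − 16 = 121.5.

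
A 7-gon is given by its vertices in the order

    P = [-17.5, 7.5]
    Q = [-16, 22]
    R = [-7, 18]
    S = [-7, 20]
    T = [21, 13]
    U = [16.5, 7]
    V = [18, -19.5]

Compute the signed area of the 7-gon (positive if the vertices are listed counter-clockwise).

Apply the surveyor's formula: 2A = Σ (x_i·y_{i+1} − x_{i+1}·y_i), indices taken mod 7.
Σ = (-265) + (-134) + (-14) + (-511) + (-67.5) + (-447.75) + (-206.25) = -1645.5
Signed area = Σ/2 = -822.75 (negative ⇒ clockwise traversal).

-822.75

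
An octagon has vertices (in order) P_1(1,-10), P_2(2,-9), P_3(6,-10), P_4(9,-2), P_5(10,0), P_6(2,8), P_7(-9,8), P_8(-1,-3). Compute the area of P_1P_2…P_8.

179.5

Apply the shoelace (surveyor's) formula: 2A = Σ (x_i·y_{i+1} − x_{i+1}·y_i), indices taken mod 8.
Σ = (11) + (34) + (78) + (20) + (80) + (88) + (35) + (13) = 359
Area = |Σ|/2 = 179.5.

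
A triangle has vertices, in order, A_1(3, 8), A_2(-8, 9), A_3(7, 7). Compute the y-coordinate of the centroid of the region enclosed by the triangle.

Apply the shoelace formula. First the cross-terms c_i = x_i·y_{i+1} − x_{i+1}·y_i:
  91, -119, 35  ⇒  2A = 7, A = 3.5.
Then Σ (y_i + y_{i+1})·c_i = 168, so ȳ = 168 / (6·3.5) = 8.

8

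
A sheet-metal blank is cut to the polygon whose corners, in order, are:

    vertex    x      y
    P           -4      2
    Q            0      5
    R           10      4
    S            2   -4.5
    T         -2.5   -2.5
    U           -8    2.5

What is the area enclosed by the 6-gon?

Apply the shoelace (surveyor's) formula: 2A = Σ (x_i·y_{i+1} − x_{i+1}·y_i), indices taken mod 6.
Σ = (-20) + (-50) + (-53) + (-16.25) + (-26.25) + (-6) = -171.5
Area = |Σ|/2 = 85.75.

85.75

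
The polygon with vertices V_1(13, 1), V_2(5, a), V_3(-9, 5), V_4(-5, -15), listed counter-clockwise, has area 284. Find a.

The doubled signed area Σ (x_i y_{i+1} − x_{i+1} y_i) is linear in a.
With a=0 it equals 370; the coefficient of a is 22 (from the two edges through V_2).
So 22·a + 370 = 2·284 = 568 ⇒ a = 9.

9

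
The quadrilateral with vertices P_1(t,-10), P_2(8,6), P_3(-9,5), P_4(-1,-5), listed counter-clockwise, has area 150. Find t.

6

The doubled signed area Σ (x_i y_{i+1} − x_{i+1} y_i) is linear in t.
With t=0 it equals 234; the coefficient of t is 11 (from the two edges through P_1).
So 11·t + 234 = 2·150 = 300 ⇒ t = 6.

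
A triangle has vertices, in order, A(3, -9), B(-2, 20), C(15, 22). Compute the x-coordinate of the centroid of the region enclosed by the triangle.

Apply the shoelace formula. First the cross-terms c_i = x_i·y_{i+1} − x_{i+1}·y_i:
  42, -344, -201  ⇒  2A = -503, A = -251.5.
Then Σ (x_i + x_{i+1})·c_i = -8048, so x̄ = -8048 / (6·(-251.5)) = 16/3.

16/3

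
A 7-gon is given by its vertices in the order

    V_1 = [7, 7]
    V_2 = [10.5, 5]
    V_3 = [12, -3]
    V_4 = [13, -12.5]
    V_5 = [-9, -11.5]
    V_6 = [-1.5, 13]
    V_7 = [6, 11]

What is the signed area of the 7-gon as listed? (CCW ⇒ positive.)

-383.375

Apply the surveyor's formula: 2A = Σ (x_i·y_{i+1} − x_{i+1}·y_i), indices taken mod 7.
Σ = (-38.5) + (-91.5) + (-111) + (-262) + (-134.25) + (-94.5) + (-35) = -766.75
Signed area = Σ/2 = -383.375 (negative ⇒ clockwise traversal).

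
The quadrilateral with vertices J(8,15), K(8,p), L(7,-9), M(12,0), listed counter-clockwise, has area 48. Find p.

The doubled signed area Σ (x_i y_{i+1} − x_{i+1} y_i) is linear in p.
With p=0 it equals 96; the coefficient of p is 1 (from the two edges through K).
So 1·p + 96 = 2·48 = 96 ⇒ p = 0.

0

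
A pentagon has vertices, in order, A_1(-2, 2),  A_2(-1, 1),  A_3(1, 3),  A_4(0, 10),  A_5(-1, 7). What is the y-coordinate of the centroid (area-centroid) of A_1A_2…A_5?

Apply the shoelace (surveyor's) formula. First the cross-terms c_i = x_i·y_{i+1} − x_{i+1}·y_i:
  0, -4, 10, 10, 12  ⇒  2A = 28, A = 14.
Then Σ (y_i + y_{i+1})·c_i = 392, so ȳ = 392 / (6·14) = 14/3.

14/3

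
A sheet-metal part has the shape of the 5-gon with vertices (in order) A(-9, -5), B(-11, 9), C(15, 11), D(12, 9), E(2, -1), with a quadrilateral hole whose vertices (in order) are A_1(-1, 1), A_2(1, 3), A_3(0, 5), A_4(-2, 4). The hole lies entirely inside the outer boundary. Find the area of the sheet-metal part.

Outer boundary:
Apply the surveyor's formula: 2A = Σ (x_i·y_{i+1} − x_{i+1}·y_i), indices taken mod 5.
Σ = (-136) + (-256) + (3) + (-30) + (-19) = -438
Area = |Σ|/2 = 219.
Hole:
A_1→A_2: (-1)(3) − (1)(1) = -4
A_2→A_3: (1)(5) − (0)(3) = 5
A_3→A_4: (0)(4) − (-2)(5) = 10
A_4→A_1: (-2)(1) − (-1)(4) = 2
Σ = 13
Area = |Σ|/2 = 6.5.
Net area = 219 − 6.5 = 212.5.

212.5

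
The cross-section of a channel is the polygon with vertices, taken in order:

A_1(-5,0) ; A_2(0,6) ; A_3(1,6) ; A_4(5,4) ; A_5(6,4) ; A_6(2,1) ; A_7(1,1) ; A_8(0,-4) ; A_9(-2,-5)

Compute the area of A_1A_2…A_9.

52

Apply the shoelace (surveyor's) formula: 2A = Σ (x_i·y_{i+1} − x_{i+1}·y_i), indices taken mod 9.
Σ = (-30) + (-6) + (-26) + (-4) + (-2) + (1) + (-4) + (-8) + (-25) = -104
Area = |Σ|/2 = 52.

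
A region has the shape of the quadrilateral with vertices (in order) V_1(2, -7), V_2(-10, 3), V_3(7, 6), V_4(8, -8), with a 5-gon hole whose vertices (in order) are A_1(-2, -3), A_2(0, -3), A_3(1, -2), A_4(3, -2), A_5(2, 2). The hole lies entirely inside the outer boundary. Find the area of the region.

Outer boundary:
Σ = (-64) + (-81) + (-104) + (-40) = -289
Area = |Σ|/2 = 144.5.
Hole:
Σ = (6) + (3) + (4) + (10) + (-2) = 21
Area = |Σ|/2 = 10.5.
Net area = 144.5 − 10.5 = 134.

134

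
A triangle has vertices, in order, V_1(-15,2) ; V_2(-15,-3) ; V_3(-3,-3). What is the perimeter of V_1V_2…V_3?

30

|V_1V_2| = √((0)² + (-5)²) = √25 = 5
|V_2V_3| = √((12)² + (0)²) = √144 = 12
|V_3V_1| = √((-12)² + (5)²) = √169 = 13
Perimeter = 5 + 12 + 13 = 30.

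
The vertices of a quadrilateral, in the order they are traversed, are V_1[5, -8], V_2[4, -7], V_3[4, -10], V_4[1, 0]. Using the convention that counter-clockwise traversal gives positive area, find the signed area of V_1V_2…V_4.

Apply the surveyor's formula: 2A = Σ (x_i·y_{i+1} − x_{i+1}·y_i), indices taken mod 4.
Cross-terms: -3, -12, 10, -8  ⇒  Σ = -13
Signed area = Σ/2 = -6.5 (negative ⇒ clockwise traversal).

-6.5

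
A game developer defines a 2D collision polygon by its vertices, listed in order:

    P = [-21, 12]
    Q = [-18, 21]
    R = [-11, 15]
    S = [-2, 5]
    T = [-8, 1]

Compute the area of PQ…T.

Σ = (-225) + (-39) + (-25) + (38) + (-75) = -326
Area = |Σ|/2 = 163.

163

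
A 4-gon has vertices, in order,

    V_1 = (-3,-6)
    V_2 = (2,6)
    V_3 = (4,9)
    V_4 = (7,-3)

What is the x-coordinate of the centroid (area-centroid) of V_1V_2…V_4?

353/138

Apply the surveyor's formula. First the cross-terms c_i = x_i·y_{i+1} − x_{i+1}·y_i:
  -6, -6, -75, -51  ⇒  2A = -138, A = -69.
Then Σ (x_i + x_{i+1})·c_i = -1059, so x̄ = -1059 / (6·(-69)) = 353/138.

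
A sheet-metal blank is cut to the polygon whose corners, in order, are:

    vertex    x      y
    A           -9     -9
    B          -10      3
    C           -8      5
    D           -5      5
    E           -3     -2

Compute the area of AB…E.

Apply Gauss's area formula: 2A = Σ (x_i·y_{i+1} − x_{i+1}·y_i), indices taken mod 5.
A→B: (-9)(3) − (-10)(-9) = -117
B→C: (-10)(5) − (-8)(3) = -26
C→D: (-8)(5) − (-5)(5) = -15
D→E: (-5)(-2) − (-3)(5) = 25
E→A: (-3)(-9) − (-9)(-2) = 9
Σ = -124
Area = |Σ|/2 = 62.

62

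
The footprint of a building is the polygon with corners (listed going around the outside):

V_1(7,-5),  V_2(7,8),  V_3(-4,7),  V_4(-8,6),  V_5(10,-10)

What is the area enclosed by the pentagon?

Σ = (91) + (81) + (32) + (20) + (20) = 244
Area = |Σ|/2 = 122.

122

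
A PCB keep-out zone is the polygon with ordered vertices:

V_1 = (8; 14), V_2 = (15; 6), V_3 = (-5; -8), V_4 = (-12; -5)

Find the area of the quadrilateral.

225.5

Apply the shoelace formula: 2A = Σ (x_i·y_{i+1} − x_{i+1}·y_i), indices taken mod 4.
Σ = (-162) + (-90) + (-71) + (-128) = -451
Area = |Σ|/2 = 225.5.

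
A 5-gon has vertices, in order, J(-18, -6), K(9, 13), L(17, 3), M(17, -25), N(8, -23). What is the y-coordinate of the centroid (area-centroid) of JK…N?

-1062/167

Apply the surveyor's formula. First the cross-terms c_i = x_i·y_{i+1} − x_{i+1}·y_i:
  -180, -194, -476, -191, -462  ⇒  2A = -1503, A = -751.5.
Then Σ (y_i + y_{i+1})·c_i = 28674, so ȳ = 28674 / (6·(-751.5)) = -1062/167.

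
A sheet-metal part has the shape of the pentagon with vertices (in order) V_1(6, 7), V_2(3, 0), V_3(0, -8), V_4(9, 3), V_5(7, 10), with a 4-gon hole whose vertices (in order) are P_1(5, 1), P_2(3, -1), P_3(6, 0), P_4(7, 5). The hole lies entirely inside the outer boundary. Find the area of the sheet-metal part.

37.5

Outer boundary:
Apply Gauss's area formula: 2A = Σ (x_i·y_{i+1} − x_{i+1}·y_i), indices taken mod 5.
Σ = (-21) + (-24) + (72) + (69) + (-11) = 85
Area = |Σ|/2 = 42.5.
Hole:
P_1→P_2: (5)(-1) − (3)(1) = -8
P_2→P_3: (3)(0) − (6)(-1) = 6
P_3→P_4: (6)(5) − (7)(0) = 30
P_4→P_1: (7)(1) − (5)(5) = -18
Σ = 10
Area = |Σ|/2 = 5.
Net area = 42.5 − 5 = 37.5.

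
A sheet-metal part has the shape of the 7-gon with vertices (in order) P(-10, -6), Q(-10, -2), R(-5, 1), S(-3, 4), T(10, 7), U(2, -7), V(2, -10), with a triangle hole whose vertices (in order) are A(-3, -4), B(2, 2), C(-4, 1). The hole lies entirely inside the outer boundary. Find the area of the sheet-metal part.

Outer boundary:
P→Q: (-10)(-2) − (-10)(-6) = -40
Q→R: (-10)(1) − (-5)(-2) = -20
R→S: (-5)(4) − (-3)(1) = -17
S→T: (-3)(7) − (10)(4) = -61
T→U: (10)(-7) − (2)(7) = -84
U→V: (2)(-10) − (2)(-7) = -6
V→P: (2)(-6) − (-10)(-10) = -112
Σ = -340
Area = |Σ|/2 = 170.
Hole:
Apply Gauss's area formula: 2A = Σ (x_i·y_{i+1} − x_{i+1}·y_i), indices taken mod 3.
Σ = (2) + (10) + (19) = 31
Area = |Σ|/2 = 15.5.
Net area = 170 − 15.5 = 154.5.

154.5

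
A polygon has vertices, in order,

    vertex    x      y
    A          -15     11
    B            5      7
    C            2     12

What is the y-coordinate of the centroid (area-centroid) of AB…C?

10

Apply the shoelace formula. First the cross-terms c_i = x_i·y_{i+1} − x_{i+1}·y_i:
  -160, 46, 202  ⇒  2A = 88, A = 44.
Then Σ (y_i + y_{i+1})·c_i = 2640, so ȳ = 2640 / (6·44) = 10.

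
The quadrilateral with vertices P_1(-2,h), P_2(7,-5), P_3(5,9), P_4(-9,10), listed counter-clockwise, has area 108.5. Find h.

2

The doubled signed area Σ (x_i y_{i+1} − x_{i+1} y_i) is linear in h.
With h=0 it equals 249; the coefficient of h is -16 (from the two edges through P_1).
So -16·h + 249 = 2·108.5 = 217 ⇒ h = 2.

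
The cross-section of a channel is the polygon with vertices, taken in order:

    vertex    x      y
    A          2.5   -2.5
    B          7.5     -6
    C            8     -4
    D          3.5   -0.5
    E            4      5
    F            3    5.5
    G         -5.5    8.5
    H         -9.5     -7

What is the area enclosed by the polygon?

137.25

Apply Gauss's area formula: 2A = Σ (x_i·y_{i+1} − x_{i+1}·y_i), indices taken mod 8.
Σ = (3.75) + (18) + (10) + (19.5) + (7) + (55.75) + (119.25) + (41.25) = 274.5
Area = |Σ|/2 = 137.25.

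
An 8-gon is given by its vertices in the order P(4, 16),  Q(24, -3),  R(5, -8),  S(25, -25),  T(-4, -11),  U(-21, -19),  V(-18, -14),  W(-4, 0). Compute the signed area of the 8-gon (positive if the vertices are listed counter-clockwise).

Σ = (-396) + (-177) + (75) + (-375) + (-155) + (-48) + (-56) + (-64) = -1196
Signed area = Σ/2 = -598 (negative ⇒ clockwise traversal).

-598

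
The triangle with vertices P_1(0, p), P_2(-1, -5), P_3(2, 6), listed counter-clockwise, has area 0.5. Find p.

The doubled signed area Σ (x_i y_{i+1} − x_{i+1} y_i) is linear in p.
With p=0 it equals 4; the coefficient of p is 3 (from the two edges through P_1).
So 3·p + 4 = 2·0.5 = 1 ⇒ p = -1.

-1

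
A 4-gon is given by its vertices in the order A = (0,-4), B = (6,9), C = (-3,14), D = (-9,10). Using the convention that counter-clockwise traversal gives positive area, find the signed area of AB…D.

Apply Gauss's area formula: 2A = Σ (x_i·y_{i+1} − x_{i+1}·y_i), indices taken mod 4.
A→B: (0)(9) − (6)(-4) = 24
B→C: (6)(14) − (-3)(9) = 111
C→D: (-3)(10) − (-9)(14) = 96
D→A: (-9)(-4) − (0)(10) = 36
Σ = 267
Signed area = Σ/2 = 133.5 (positive ⇒ counter-clockwise traversal).

133.5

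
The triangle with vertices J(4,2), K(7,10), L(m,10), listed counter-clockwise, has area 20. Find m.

The doubled signed area Σ (x_i y_{i+1} − x_{i+1} y_i) is linear in m.
With m=0 it equals 56; the coefficient of m is -8 (from the two edges through L).
So -8·m + 56 = 2·20 = 40 ⇒ m = 2.

2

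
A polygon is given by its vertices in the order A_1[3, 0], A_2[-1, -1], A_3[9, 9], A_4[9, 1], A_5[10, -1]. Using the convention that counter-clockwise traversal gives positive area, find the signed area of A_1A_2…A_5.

-45.5

Apply the shoelace formula: 2A = Σ (x_i·y_{i+1} − x_{i+1}·y_i), indices taken mod 5.
Σ = (-3) + (0) + (-72) + (-19) + (3) = -91
Signed area = Σ/2 = -45.5 (negative ⇒ clockwise traversal).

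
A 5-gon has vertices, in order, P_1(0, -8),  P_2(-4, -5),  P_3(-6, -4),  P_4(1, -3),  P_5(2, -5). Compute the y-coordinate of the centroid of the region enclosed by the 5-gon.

Apply the shoelace formula. First the cross-terms c_i = x_i·y_{i+1} − x_{i+1}·y_i:
  -32, -14, 22, 1, -16  ⇒  2A = -39, A = -19.5.
Then Σ (y_i + y_{i+1})·c_i = 588, so ȳ = 588 / (6·(-19.5)) = -196/39.

-196/39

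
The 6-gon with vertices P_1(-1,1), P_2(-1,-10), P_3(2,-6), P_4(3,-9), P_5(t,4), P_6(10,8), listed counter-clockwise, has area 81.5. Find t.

8

The doubled signed area Σ (x_i y_{i+1} − x_{i+1} y_i) is linear in t.
With t=0 it equals 27; the coefficient of t is 17 (from the two edges through P_5).
So 17·t + 27 = 2·81.5 = 163 ⇒ t = 8.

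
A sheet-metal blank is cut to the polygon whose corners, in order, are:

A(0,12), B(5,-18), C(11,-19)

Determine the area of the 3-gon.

A→B: (0)(-18) − (5)(12) = -60
B→C: (5)(-19) − (11)(-18) = 103
C→A: (11)(12) − (0)(-19) = 132
Σ = 175
Area = |Σ|/2 = 87.5.

87.5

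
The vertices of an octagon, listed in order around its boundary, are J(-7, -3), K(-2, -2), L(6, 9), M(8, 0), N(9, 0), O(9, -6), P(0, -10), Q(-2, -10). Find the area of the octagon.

149

Apply the shoelace formula: 2A = Σ (x_i·y_{i+1} − x_{i+1}·y_i), indices taken mod 8.
Σ = (8) + (-6) + (-72) + (0) + (-54) + (-90) + (-20) + (-64) = -298
Area = |Σ|/2 = 149.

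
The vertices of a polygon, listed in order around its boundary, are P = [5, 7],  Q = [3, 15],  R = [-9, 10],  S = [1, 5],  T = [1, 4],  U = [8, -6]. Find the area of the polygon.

Cross-terms: 54, 165, -55, -1, -38, 86  ⇒  Σ = 211
Area = |Σ|/2 = 105.5.

105.5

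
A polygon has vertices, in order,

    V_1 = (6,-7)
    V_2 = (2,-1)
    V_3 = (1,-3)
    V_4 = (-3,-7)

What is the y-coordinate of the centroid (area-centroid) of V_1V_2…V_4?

-383/75

Apply the shoelace (surveyor's) formula. First the cross-terms c_i = x_i·y_{i+1} − x_{i+1}·y_i:
  8, -5, -16, 63  ⇒  2A = 50, A = 25.
Then Σ (y_i + y_{i+1})·c_i = -766, so ȳ = -766 / (6·25) = -383/75.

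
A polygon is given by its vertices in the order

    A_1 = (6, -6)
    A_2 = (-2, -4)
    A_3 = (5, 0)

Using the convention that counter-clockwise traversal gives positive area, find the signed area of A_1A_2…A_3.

-23

Apply the shoelace (surveyor's) formula: 2A = Σ (x_i·y_{i+1} − x_{i+1}·y_i), indices taken mod 3.
Cross-terms: -36, 20, -30  ⇒  Σ = -46
Signed area = Σ/2 = -23 (negative ⇒ clockwise traversal).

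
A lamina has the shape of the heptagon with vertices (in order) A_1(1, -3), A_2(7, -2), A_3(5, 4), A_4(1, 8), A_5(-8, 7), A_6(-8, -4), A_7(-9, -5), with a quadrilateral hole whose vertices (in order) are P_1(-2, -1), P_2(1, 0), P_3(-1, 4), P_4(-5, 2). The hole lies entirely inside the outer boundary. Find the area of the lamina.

128

Outer boundary:
Apply the shoelace (surveyor's) formula: 2A = Σ (x_i·y_{i+1} − x_{i+1}·y_i), indices taken mod 7.
Cross-terms: 19, 38, 36, 71, 88, 4, 32  ⇒  Σ = 288
Area = |Σ|/2 = 144.
Hole:
Apply Gauss's area formula: 2A = Σ (x_i·y_{i+1} − x_{i+1}·y_i), indices taken mod 4.
Σ = (1) + (4) + (18) + (9) = 32
Area = |Σ|/2 = 16.
Net area = 144 − 16 = 128.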